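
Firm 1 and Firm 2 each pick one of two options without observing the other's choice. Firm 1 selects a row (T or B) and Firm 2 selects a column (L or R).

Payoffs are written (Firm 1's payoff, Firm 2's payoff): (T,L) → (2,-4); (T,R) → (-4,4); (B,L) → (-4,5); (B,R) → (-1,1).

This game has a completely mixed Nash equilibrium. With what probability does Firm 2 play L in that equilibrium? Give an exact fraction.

Let y be the probability that Firm 2 plays L. In a completely mixed equilibrium, Firm 1 must be indifferent between T and B.
Firm 1's expected payoff from T is 2y − 4(1−y); from B it is −4y − (1−y).
Setting these equal: 6y − 4 = −3y − 1, so y = 1/3.

1/3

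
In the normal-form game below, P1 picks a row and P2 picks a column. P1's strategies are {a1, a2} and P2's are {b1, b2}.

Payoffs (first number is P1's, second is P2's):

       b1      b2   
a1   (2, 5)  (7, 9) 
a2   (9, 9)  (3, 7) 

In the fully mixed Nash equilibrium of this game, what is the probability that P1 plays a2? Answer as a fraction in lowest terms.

Let x be the probability that P1 plays a1. In a completely mixed equilibrium, P2 must be indifferent between b1 and b2.
P2's expected payoff from b1 is 5x + 9(1−x); from b2 it is 9x + 7(1−x).
Setting these equal: −4x + 9 = 2x + 7, so x = 1/3.
Therefore P1 plays a2 with probability 1 − 1/3 = 2/3.

2/3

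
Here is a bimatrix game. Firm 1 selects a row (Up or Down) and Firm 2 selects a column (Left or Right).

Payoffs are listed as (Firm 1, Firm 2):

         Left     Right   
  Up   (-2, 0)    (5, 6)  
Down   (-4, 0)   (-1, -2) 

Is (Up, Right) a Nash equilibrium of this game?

At (Up, Right), Firm 1 earns 5; switching to Down would give -1, so Firm 1 has no profitable deviation.
Firm 2 earns 6; switching to Left would give 0, so Firm 2 has no profitable deviation.
Neither player can gain by a unilateral deviation, so this profile is a Nash equilibrium.

Yes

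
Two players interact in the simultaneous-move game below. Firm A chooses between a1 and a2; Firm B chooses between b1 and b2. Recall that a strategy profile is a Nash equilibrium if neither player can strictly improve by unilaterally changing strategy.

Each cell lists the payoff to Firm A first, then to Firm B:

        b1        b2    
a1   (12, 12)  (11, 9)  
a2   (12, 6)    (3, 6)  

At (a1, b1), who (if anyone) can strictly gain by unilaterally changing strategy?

Neither

Firm A at (a1, b1) earns 12; deviating to a2 yields 12 — not better.
Firm B earns 12; deviating to b2 yields 9 — not better.
Neither player can strictly improve; the profile is a Nash equilibrium.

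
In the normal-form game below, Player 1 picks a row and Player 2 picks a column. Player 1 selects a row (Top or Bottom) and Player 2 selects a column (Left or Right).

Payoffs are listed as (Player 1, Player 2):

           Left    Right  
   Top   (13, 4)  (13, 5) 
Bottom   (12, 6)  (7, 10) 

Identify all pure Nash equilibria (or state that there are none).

(Top, Right)

(Top, Left): Player 2 prefers Right (5 > 4) — not an equilibrium.
(Top, Right): Player 1 gets 13 ≥ 7 from Bottom, and Player 2 gets 5 ≥ 4 from Left — Nash equilibrium.
(Bottom, Left): Player 1 prefers Top (13 > 12); Player 2 prefers Right (10 > 6) — not an equilibrium.
(Bottom, Right): Player 1 prefers Top (13 > 7) — not an equilibrium.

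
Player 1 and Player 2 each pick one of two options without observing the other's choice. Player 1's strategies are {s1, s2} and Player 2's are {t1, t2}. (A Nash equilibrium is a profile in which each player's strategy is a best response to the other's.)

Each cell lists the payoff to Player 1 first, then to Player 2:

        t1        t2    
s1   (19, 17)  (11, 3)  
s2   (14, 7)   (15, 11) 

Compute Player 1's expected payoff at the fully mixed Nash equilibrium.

First find q, the probability Player 2 plays t1, from Player 1's indifference between s1 and s2: 19q + 11(1−q) = 14q + 15(1−q), giving q = 4/9.
Since Player 1 is indifferent in equilibrium, Player 1's expected payoff equals the payoff from either row against (4/9, 5/9). Using s1: 19(4/9) + 11(5/9) = 131/9.

131/9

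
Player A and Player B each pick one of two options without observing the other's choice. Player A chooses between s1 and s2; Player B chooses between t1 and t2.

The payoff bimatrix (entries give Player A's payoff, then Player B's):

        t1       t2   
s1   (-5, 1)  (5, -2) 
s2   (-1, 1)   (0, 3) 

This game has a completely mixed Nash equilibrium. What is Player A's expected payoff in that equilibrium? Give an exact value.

-5/9

First find q, the probability Player B plays t1, from Player A's indifference between s1 and s2: −5q + 5(1−q) = −q, giving q = 5/9.
Since Player A is indifferent in equilibrium, Player A's expected payoff equals the payoff from either row against (5/9, 4/9). Using s1: −5(5/9) + 5(4/9) = -5/9.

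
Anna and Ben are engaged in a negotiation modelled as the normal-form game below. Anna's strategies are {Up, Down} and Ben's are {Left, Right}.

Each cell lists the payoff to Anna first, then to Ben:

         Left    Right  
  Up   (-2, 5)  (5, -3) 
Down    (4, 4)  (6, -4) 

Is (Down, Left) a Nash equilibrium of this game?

Yes

At (Down, Left), Anna earns 4; switching to Up would give -2, so Anna has no profitable deviation.
Ben earns 4; switching to Right would give -4, so Ben has no profitable deviation.
Neither player can gain by a unilateral deviation, so this profile is a Nash equilibrium.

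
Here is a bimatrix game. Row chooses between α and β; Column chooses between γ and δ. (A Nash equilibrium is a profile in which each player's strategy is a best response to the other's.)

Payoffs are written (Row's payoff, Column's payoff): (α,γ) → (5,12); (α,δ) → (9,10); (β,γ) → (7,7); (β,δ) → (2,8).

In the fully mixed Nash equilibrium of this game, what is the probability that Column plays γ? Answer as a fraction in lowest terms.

7/9

Let y be the probability that Column plays γ. In a completely mixed equilibrium, Row must be indifferent between α and β.
Row's expected payoff from α is 5y + 9(1−y); from β it is 7y + 2(1−y).
Setting these equal: −4y + 9 = 5y + 2, so y = 7/9.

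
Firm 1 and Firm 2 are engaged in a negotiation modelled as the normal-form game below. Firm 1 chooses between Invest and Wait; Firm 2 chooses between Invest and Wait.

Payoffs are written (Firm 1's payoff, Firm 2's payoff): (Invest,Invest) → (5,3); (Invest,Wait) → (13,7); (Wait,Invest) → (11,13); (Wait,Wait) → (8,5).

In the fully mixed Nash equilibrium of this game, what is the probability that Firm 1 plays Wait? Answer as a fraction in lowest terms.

Let r be the probability that Firm 1 plays Invest. In a completely mixed equilibrium, Firm 2 must be indifferent between Invest and Wait.
Firm 2's expected payoff from Invest is 3r + 13(1−r); from Wait it is 7r + 5(1−r).
Setting these equal: −10r + 13 = 2r + 5, so r = 2/3.
Therefore Firm 1 plays Wait with probability 1 − 2/3 = 1/3.

1/3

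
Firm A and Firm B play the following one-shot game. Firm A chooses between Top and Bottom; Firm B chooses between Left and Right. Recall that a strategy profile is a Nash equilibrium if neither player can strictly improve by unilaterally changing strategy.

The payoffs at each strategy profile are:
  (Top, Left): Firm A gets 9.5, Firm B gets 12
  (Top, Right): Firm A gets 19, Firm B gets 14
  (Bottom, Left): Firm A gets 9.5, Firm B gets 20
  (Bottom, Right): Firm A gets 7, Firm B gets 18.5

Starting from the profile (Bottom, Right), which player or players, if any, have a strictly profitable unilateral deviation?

Both

Firm A at (Bottom, Right) earns 7; deviating to Top yields 19 — a strict improvement.
Firm B earns 18.5; deviating to Left yields 20 — a strict improvement.
Both Firm A and Firm B have strictly profitable deviations.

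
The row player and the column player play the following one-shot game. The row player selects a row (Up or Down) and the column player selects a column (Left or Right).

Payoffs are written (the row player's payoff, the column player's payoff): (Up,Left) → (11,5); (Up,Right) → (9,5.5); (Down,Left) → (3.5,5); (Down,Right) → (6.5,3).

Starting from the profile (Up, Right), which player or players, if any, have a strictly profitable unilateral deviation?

Neither

The row player at (Up, Right) earns 9; deviating to Down yields 6.5 — not better.
The column player earns 5.5; deviating to Left yields 5 — not better.
Neither player can strictly improve; the profile is a Nash equilibrium.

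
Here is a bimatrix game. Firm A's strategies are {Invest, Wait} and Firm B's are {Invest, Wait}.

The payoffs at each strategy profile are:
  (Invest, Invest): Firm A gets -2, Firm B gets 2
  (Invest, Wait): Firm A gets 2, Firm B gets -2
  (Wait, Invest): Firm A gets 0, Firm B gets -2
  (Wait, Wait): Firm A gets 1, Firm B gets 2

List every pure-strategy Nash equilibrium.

(Invest, Invest): Firm A prefers Wait (0 > -2) — not an equilibrium.
(Invest, Wait): Firm B prefers Invest (2 > -2) — not an equilibrium.
(Wait, Invest): Firm B prefers Wait (2 > -2) — not an equilibrium.
(Wait, Wait): Firm A prefers Invest (2 > 1) — not an equilibrium.

none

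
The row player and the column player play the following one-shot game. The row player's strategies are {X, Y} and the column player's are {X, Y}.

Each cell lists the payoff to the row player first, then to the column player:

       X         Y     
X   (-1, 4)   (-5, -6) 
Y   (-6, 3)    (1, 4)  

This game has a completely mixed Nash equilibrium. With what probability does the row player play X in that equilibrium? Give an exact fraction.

Let p be the probability that the row player plays X. In a completely mixed equilibrium, the column player must be indifferent between X and Y.
The column player's expected payoff from X is 4p + 3(1−p); from Y it is −6p + 4(1−p).
Setting these equal: p + 3 = −10p + 4, so p = 1/11.

1/11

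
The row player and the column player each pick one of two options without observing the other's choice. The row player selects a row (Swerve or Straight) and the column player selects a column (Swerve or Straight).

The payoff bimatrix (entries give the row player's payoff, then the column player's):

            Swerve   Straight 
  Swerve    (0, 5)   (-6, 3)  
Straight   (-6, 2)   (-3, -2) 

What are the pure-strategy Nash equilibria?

(Swerve, Swerve): the row player gets 0 ≥ -6 from Straight, and the column player gets 5 ≥ 3 from Straight — Nash equilibrium.
(Swerve, Straight): the row player prefers Straight (-3 > -6); the column player prefers Swerve (5 > 3) — not an equilibrium.
(Straight, Swerve): the row player prefers Swerve (0 > -6) — not an equilibrium.
(Straight, Straight): the column player prefers Swerve (2 > -2) — not an equilibrium.

(Swerve, Swerve)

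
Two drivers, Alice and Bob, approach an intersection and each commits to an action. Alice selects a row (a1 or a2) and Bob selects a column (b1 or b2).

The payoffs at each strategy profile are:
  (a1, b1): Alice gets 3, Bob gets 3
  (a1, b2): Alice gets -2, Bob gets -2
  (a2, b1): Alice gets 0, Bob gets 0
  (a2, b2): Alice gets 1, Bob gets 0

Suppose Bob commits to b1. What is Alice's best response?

Against b1, Alice earns 3 from a1 and 0 from a2.
So a1 is the best response.

a1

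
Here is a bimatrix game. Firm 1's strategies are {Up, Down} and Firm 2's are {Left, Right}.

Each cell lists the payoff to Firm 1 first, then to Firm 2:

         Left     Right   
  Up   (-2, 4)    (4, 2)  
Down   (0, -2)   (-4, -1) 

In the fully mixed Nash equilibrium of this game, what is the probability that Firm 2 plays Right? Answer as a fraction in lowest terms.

1/5

Let q be the probability that Firm 2 plays Left. In a completely mixed equilibrium, Firm 1 must be indifferent between Up and Down.
Firm 1's expected payoff from Up is −2q + 4(1−q); from Down it is −4(1−q).
Setting these equal: −6q + 4 = 4q − 4, so q = 4/5.
Therefore Firm 2 plays Right with probability 1 − 4/5 = 1/5.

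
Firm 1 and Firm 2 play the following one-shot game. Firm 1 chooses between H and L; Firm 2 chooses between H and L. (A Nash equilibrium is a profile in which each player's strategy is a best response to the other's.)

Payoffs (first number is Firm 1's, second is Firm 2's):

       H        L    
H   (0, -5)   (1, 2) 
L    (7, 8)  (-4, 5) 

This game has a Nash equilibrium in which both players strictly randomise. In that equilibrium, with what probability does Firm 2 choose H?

5/12

Let y be the probability that Firm 2 plays H. In a completely mixed equilibrium, Firm 1 must be indifferent between H and L.
Firm 1's expected payoff from H is (1−y); from L it is 7y − 4(1−y).
Setting these equal: −y + 1 = 11y − 4, so y = 5/12.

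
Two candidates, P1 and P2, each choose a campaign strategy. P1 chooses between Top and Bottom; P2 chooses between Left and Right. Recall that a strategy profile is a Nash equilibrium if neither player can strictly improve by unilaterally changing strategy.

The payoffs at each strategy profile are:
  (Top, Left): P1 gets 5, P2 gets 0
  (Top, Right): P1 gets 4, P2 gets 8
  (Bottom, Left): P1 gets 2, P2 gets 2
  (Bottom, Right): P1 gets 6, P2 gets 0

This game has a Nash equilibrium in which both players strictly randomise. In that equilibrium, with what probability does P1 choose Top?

1/5

Let r be the probability that P1 plays Top. In a completely mixed equilibrium, P2 must be indifferent between Left and Right.
P2's expected payoff from Left is 2(1−r); from Right it is 8r.
Setting these equal: −2r + 2 = 8r, so r = 1/5.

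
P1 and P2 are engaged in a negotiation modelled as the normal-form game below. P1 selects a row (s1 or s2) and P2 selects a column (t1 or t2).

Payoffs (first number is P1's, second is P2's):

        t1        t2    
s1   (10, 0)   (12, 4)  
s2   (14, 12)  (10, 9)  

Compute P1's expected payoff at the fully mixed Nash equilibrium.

34/3

First find q, the probability P2 plays t1, from P1's indifference between s1 and s2: 10q + 12(1−q) = 14q + 10(1−q), giving q = 1/3.
Since P1 is indifferent in equilibrium, P1's expected payoff equals the payoff from either row against (1/3, 2/3). Using s1: 10(1/3) + 12(2/3) = 34/3.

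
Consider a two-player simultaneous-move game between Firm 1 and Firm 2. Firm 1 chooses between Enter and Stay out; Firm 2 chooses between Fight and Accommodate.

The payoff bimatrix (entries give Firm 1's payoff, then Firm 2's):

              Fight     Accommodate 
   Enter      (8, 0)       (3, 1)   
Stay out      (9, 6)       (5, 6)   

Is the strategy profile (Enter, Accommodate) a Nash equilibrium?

At (Enter, Accommodate), Firm 1 earns 3; switching to Stay out would give 5, so Firm 1 would deviate.
Firm 2 earns 1; switching to Fight would give 0, so Firm 2 has no profitable deviation.
Since at least one player can profitably deviate, this is not a Nash equilibrium.

No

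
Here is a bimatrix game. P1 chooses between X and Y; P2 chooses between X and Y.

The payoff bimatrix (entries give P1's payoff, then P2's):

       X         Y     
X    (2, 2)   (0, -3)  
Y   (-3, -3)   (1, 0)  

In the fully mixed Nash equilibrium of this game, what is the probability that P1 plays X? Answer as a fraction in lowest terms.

Let p be the probability that P1 plays X. In a completely mixed equilibrium, P2 must be indifferent between X and Y.
P2's expected payoff from X is 2p − 3(1−p); from Y it is −3p.
Setting these equal: 5p − 3 = −3p, so p = 3/8.

3/8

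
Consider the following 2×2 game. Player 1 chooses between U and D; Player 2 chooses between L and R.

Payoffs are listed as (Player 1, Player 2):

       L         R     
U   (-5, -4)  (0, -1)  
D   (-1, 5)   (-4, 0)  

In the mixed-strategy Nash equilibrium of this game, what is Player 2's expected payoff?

-5/8

First find p, the probability Player 1 plays U, from Player 2's indifference between L and R: −4p + 5(1−p) = −p, giving p = 5/8.
Since Player 2 is indifferent in equilibrium, Player 2's expected payoff equals the payoff from either column against (5/8, 3/8). Using L: −4(5/8) + 5(3/8) = -5/8.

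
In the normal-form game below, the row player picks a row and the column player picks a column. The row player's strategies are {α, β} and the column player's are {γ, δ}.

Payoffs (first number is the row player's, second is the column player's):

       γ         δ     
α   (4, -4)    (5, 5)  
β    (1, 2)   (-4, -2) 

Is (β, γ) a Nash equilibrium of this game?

At (β, γ), the row player earns 1; switching to α would give 4, so the row player would deviate.
The column player earns 2; switching to δ would give -2, so the column player has no profitable deviation.
Since at least one player can profitably deviate, this is not a Nash equilibrium.

No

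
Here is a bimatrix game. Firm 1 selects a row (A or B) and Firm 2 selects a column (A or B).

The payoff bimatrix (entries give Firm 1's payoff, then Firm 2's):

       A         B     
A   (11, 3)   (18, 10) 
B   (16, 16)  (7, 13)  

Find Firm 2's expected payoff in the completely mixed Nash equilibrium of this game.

121/10

First find x, the probability Firm 1 plays A, from Firm 2's indifference between A and B: 3x + 16(1−x) = 10x + 13(1−x), giving x = 3/10.
Since Firm 2 is indifferent in equilibrium, Firm 2's expected payoff equals the payoff from either column against (3/10, 7/10). Using A: 3(3/10) + 16(7/10) = 121/10.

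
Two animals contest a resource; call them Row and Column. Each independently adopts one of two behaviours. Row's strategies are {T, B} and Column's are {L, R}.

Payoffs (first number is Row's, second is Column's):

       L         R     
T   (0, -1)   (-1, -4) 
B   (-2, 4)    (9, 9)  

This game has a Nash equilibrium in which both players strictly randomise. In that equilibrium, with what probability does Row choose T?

5/8

Let x be the probability that Row plays T. In a completely mixed equilibrium, Column must be indifferent between L and R.
Column's expected payoff from L is −x + 4(1−x); from R it is −4x + 9(1−x).
Setting these equal: −5x + 4 = −13x + 9, so x = 5/8.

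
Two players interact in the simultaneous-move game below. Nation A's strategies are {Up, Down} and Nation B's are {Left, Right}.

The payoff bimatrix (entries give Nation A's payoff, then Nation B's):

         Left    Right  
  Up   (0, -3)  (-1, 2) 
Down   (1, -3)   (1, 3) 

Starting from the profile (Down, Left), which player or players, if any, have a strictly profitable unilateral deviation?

Nation A at (Down, Left) earns 1; deviating to Up yields 0 — not better.
Nation B earns -3; deviating to Right yields 3 — a strict improvement.
Only Nation B has a strictly profitable deviation.

Nation B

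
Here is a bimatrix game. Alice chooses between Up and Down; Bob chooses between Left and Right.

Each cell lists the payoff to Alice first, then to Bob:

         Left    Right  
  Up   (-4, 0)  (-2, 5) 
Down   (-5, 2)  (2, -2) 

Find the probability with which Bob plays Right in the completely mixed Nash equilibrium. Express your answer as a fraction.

Let c be the probability that Bob plays Left. In a completely mixed equilibrium, Alice must be indifferent between Up and Down.
Alice's expected payoff from Up is −4c − 2(1−c); from Down it is −5c + 2(1−c).
Setting these equal: −2c − 2 = −7c + 2, so c = 4/5.
Therefore Bob plays Right with probability 1 − 4/5 = 1/5.

1/5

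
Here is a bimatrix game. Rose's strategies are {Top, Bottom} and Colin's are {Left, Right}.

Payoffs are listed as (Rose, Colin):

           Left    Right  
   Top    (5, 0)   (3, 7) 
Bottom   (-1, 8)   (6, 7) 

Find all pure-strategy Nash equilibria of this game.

(Top, Left): Colin prefers Right (7 > 0) — not an equilibrium.
(Top, Right): Rose prefers Bottom (6 > 3) — not an equilibrium.
(Bottom, Left): Rose prefers Top (5 > -1) — not an equilibrium.
(Bottom, Right): Colin prefers Left (8 > 7) — not an equilibrium.

none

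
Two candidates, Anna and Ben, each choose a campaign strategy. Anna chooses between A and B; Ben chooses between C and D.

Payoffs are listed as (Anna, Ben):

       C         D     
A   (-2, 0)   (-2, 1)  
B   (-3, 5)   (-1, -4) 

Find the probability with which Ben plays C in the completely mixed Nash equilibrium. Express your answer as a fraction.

1/2

Let y be the probability that Ben plays C. In a completely mixed equilibrium, Anna must be indifferent between A and B.
Anna's expected payoff from A is −2y − 2(1−y); from B it is −3y − (1−y).
Setting these equal: -2 = −2y − 1, so y = 1/2.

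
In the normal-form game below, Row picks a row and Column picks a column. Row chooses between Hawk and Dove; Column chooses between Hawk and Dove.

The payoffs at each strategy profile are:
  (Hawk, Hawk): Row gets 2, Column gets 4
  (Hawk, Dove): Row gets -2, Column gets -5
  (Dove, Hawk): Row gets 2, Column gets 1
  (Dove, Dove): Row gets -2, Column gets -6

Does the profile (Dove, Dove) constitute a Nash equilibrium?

At (Dove, Dove), Row earns -2; switching to Hawk would give -2, so Row has no profitable deviation.
Column earns -6; switching to Hawk would give 1, so Column would deviate.
Since at least one player can profitably deviate, this is not a Nash equilibrium.

No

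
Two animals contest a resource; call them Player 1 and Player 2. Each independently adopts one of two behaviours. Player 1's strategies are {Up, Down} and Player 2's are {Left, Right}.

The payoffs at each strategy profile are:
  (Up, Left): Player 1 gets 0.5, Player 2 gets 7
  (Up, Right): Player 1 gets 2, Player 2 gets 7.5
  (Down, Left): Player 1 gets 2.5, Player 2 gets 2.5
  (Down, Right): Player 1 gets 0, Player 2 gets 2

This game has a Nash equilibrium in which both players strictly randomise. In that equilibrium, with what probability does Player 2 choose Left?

Let c be the probability that Player 2 plays Left. In a completely mixed equilibrium, Player 1 must be indifferent between Up and Down.
Player 1's expected payoff from Up is 0.5c + 2(1−c); from Down it is 2.5c.
Setting these equal: −1.5c + 2 = 2.5c, so c = 1/2.

1/2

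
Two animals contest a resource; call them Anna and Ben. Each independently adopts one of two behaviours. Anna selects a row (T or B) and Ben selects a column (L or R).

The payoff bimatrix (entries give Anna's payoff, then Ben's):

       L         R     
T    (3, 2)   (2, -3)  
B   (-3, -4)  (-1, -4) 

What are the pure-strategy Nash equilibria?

(T, L): Anna gets 3 ≥ -3 from B, and Ben gets 2 ≥ -3 from R — Nash equilibrium.
(T, R): Ben prefers L (2 > -3) — not an equilibrium.
(B, L): Anna prefers T (3 > -3) — not an equilibrium.
(B, R): Anna prefers T (2 > -1) — not an equilibrium.

(T, L)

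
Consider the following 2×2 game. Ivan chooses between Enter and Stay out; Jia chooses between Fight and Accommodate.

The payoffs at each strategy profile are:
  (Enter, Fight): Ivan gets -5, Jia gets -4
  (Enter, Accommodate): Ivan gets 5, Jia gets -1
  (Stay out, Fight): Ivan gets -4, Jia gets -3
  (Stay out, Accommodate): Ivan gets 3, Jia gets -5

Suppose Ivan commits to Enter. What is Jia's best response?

Against Enter, Jia earns -4 from Fight and -1 from Accommodate.
So Accommodate is the best response.

Accommodate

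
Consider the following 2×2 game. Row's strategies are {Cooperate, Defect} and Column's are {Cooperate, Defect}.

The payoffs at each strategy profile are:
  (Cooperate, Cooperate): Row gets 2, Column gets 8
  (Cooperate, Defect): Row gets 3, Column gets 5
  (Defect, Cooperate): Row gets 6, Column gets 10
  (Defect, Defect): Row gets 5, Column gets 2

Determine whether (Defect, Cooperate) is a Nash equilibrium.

Yes

At (Defect, Cooperate), Row earns 6; switching to Cooperate would give 2, so Row has no profitable deviation.
Column earns 10; switching to Defect would give 2, so Column has no profitable deviation.
Neither player can gain by a unilateral deviation, so this profile is a Nash equilibrium.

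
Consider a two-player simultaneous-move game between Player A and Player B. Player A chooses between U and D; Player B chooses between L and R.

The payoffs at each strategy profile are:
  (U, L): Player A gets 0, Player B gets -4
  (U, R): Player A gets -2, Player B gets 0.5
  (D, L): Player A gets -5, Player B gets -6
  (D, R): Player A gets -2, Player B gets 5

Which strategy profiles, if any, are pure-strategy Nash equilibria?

(U, L): Player B prefers R (0.5 > -4) — not an equilibrium.
(U, R): Player A gets -2 ≥ -2 from D, and Player B gets 0.5 ≥ -4 from L — Nash equilibrium.
(D, L): Player A prefers U (0 > -5); Player B prefers R (5 > -6) — not an equilibrium.
(D, R): Player A gets -2 ≥ -2 from U, and Player B gets 5 ≥ -6 from L — Nash equilibrium.

(U, R) and (D, R)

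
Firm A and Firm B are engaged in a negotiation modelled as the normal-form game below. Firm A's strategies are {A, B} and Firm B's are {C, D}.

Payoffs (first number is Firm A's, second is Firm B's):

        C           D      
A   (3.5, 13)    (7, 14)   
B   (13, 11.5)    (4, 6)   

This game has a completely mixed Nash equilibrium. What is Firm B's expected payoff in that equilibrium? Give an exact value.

166/13

First find x, the probability Firm A plays A, from Firm B's indifference between C and D: 13x + 11.5(1−x) = 14x + 6(1−x), giving x = 11/13.
Since Firm B is indifferent in equilibrium, Firm B's expected payoff equals the payoff from either column against (11/13, 2/13). Using C: 13(11/13) + 11.5(2/13) = 166/13.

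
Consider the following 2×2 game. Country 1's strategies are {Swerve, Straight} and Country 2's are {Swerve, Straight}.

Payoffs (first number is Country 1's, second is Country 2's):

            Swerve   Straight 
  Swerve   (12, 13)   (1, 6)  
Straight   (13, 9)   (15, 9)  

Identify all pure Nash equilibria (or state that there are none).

(Straight, Swerve) and (Straight, Straight)

(Swerve, Swerve): Country 1 prefers Straight (13 > 12) — not an equilibrium.
(Swerve, Straight): Country 1 prefers Straight (15 > 1); Country 2 prefers Swerve (13 > 6) — not an equilibrium.
(Straight, Swerve): Country 1 gets 13 ≥ 12 from Swerve, and Country 2 gets 9 ≥ 9 from Straight — Nash equilibrium.
(Straight, Straight): Country 1 gets 15 ≥ 1 from Swerve, and Country 2 gets 9 ≥ 9 from Swerve — Nash equilibrium.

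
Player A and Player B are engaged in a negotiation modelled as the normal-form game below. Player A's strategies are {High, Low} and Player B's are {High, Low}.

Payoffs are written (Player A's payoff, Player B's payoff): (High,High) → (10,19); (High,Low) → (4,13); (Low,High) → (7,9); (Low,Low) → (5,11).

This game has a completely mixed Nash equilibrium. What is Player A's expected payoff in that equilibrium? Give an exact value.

11/2

First find y, the probability Player B plays High, from Player A's indifference between High and Low: 10y + 4(1−y) = 7y + 5(1−y), giving y = 1/4.
Since Player A is indifferent in equilibrium, Player A's expected payoff equals the payoff from either row against (1/4, 3/4). Using High: 10(1/4) + 4(3/4) = 11/2.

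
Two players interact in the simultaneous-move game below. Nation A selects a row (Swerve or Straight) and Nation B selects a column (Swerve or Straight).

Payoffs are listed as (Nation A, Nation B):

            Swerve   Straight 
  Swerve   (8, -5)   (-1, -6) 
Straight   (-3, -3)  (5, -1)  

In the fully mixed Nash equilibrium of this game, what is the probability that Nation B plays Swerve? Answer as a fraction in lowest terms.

Let y be the probability that Nation B plays Swerve. In a completely mixed equilibrium, Nation A must be indifferent between Swerve and Straight.
Nation A's expected payoff from Swerve is 8y − (1−y); from Straight it is −3y + 5(1−y).
Setting these equal: 9y − 1 = −8y + 5, so y = 6/17.

6/17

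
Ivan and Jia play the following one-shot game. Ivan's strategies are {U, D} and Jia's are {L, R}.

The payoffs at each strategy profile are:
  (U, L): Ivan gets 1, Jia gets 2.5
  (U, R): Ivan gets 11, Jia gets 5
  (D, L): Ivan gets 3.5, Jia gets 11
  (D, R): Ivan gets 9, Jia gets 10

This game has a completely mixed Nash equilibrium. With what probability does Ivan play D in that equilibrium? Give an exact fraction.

5/7

Let x be the probability that Ivan plays U. In a completely mixed equilibrium, Jia must be indifferent between L and R.
Jia's expected payoff from L is 2.5x + 11(1−x); from R it is 5x + 10(1−x).
Setting these equal: −8.5x + 11 = −5x + 10, so x = 2/7.
Therefore Ivan plays D with probability 1 − 2/7 = 5/7.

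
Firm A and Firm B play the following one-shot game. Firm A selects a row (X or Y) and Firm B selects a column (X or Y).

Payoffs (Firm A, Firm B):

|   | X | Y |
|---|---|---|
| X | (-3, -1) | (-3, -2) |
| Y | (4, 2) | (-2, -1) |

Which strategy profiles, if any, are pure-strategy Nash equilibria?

(Y, X)

(X, X): Firm A prefers Y (4 > -3) — not an equilibrium.
(X, Y): Firm A prefers Y (-2 > -3); Firm B prefers X (-1 > -2) — not an equilibrium.
(Y, X): Firm A gets 4 ≥ -3 from X, and Firm B gets 2 ≥ -1 from Y — Nash equilibrium.
(Y, Y): Firm B prefers X (2 > -1) — not an equilibrium.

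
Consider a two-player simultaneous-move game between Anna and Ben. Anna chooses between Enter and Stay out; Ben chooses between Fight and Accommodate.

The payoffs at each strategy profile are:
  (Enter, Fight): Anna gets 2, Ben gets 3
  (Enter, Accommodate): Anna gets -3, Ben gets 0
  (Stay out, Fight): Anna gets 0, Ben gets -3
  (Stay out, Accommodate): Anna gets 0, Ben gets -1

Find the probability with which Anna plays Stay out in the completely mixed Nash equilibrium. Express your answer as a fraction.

3/5

Let r be the probability that Anna plays Enter. In a completely mixed equilibrium, Ben must be indifferent between Fight and Accommodate.
Ben's expected payoff from Fight is 3r − 3(1−r); from Accommodate it is −(1−r).
Setting these equal: 6r − 3 = r − 1, so r = 2/5.
Therefore Anna plays Stay out with probability 1 − 2/5 = 3/5.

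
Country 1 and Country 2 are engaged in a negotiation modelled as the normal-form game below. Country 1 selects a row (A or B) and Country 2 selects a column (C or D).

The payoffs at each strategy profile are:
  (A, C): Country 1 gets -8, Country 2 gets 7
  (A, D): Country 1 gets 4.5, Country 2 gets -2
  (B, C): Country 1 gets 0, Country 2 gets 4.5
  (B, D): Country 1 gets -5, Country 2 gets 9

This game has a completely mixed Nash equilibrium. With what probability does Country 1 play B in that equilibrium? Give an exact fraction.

Let r be the probability that Country 1 plays A. In a completely mixed equilibrium, Country 2 must be indifferent between C and D.
Country 2's expected payoff from C is 7r + 4.5(1−r); from D it is −2r + 9(1−r).
Setting these equal: 2.5r + 4.5 = −11r + 9, so r = 1/3.
Therefore Country 1 plays B with probability 1 − 1/3 = 2/3.

2/3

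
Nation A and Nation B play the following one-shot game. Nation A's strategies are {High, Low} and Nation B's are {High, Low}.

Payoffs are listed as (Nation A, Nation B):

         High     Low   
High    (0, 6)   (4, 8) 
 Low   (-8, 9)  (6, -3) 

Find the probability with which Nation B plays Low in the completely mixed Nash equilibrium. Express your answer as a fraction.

Let y be the probability that Nation B plays High. In a completely mixed equilibrium, Nation A must be indifferent between High and Low.
Nation A's expected payoff from High is 4(1−y); from Low it is −8y + 6(1−y).
Setting these equal: −4y + 4 = −14y + 6, so y = 1/5.
Therefore Nation B plays Low with probability 1 − 1/5 = 4/5.

4/5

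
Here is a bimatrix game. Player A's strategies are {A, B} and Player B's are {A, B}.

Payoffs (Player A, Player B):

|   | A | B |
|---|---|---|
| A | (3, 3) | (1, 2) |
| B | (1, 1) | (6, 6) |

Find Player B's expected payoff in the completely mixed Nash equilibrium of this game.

First find p, the probability Player A plays A, from Player B's indifference between A and B: 3p + (1−p) = 2p + 6(1−p), giving p = 5/6.
Since Player B is indifferent in equilibrium, Player B's expected payoff equals the payoff from either column against (5/6, 1/6). Using A: 3(5/6) + (1/6) = 8/3.

8/3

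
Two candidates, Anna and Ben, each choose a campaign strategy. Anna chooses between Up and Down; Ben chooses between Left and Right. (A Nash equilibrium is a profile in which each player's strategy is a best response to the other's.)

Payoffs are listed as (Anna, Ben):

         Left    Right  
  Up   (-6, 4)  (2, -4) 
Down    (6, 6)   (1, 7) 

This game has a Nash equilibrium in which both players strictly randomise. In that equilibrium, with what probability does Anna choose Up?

Let p be the probability that Anna plays Up. In a completely mixed equilibrium, Ben must be indifferent between Left and Right.
Ben's expected payoff from Left is 4p + 6(1−p); from Right it is −4p + 7(1−p).
Setting these equal: −2p + 6 = −11p + 7, so p = 1/9.

1/9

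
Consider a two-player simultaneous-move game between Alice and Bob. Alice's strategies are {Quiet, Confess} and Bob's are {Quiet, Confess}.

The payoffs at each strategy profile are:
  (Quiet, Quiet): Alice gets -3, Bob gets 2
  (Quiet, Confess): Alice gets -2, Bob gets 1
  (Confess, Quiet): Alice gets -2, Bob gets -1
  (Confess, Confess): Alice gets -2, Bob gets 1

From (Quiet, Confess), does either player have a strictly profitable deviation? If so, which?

Alice at (Quiet, Confess) earns -2; deviating to Confess yields -2 — not better.
Bob earns 1; deviating to Quiet yields 2 — a strict improvement.
Only Bob has a strictly profitable deviation.

Bob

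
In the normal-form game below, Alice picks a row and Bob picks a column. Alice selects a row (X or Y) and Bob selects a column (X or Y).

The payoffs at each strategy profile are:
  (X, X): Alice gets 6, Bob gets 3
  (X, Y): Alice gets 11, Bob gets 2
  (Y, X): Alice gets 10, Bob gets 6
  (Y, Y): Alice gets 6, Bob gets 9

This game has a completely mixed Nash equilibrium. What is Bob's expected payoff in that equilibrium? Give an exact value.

First find p, the probability Alice plays X, from Bob's indifference between X and Y: 3p + 6(1−p) = 2p + 9(1−p), giving p = 3/4.
Since Bob is indifferent in equilibrium, Bob's expected payoff equals the payoff from either column against (3/4, 1/4). Using X: 3(3/4) + 6(1/4) = 15/4.

15/4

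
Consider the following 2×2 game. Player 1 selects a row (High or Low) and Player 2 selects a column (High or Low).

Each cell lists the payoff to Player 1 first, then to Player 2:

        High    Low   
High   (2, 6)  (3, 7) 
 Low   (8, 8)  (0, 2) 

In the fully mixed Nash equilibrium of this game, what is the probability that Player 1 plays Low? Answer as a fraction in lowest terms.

Let x be the probability that Player 1 plays High. In a completely mixed equilibrium, Player 2 must be indifferent between High and Low.
Player 2's expected payoff from High is 6x + 8(1−x); from Low it is 7x + 2(1−x).
Setting these equal: −2x + 8 = 5x + 2, so x = 6/7.
Therefore Player 1 plays Low with probability 1 − 6/7 = 1/7.

1/7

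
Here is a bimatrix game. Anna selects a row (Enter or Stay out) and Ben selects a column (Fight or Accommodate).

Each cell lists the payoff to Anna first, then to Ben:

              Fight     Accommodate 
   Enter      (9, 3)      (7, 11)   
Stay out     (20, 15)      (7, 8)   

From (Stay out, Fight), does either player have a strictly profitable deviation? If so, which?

Neither

Anna at (Stay out, Fight) earns 20; deviating to Enter yields 9 — not better.
Ben earns 15; deviating to Accommodate yields 8 — not better.
Neither player can strictly improve; the profile is a Nash equilibrium.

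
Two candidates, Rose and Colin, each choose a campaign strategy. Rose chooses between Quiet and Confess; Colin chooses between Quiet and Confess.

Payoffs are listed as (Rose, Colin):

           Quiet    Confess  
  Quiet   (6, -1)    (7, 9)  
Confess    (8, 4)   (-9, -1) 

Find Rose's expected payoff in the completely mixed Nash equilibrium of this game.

First find q, the probability Colin plays Quiet, from Rose's indifference between Quiet and Confess: 6q + 7(1−q) = 8q − 9(1−q), giving q = 8/9.
Since Rose is indifferent in equilibrium, Rose's expected payoff equals the payoff from either row against (8/9, 1/9). Using Quiet: 6(8/9) + 7(1/9) = 55/9.

55/9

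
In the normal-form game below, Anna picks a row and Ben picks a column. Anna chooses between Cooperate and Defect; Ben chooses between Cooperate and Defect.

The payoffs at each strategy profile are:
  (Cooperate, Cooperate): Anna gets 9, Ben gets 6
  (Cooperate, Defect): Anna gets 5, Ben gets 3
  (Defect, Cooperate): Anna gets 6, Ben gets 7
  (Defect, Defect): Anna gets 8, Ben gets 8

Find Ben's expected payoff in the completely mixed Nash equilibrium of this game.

First find x, the probability Anna plays Cooperate, from Ben's indifference between Cooperate and Defect: 6x + 7(1−x) = 3x + 8(1−x), giving x = 1/4.
Since Ben is indifferent in equilibrium, Ben's expected payoff equals the payoff from either column against (1/4, 3/4). Using Cooperate: 6(1/4) + 7(3/4) = 27/4.

27/4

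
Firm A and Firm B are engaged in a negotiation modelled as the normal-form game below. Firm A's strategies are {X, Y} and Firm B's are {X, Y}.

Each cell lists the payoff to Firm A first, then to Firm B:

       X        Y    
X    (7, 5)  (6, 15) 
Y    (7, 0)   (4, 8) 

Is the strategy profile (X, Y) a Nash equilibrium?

Yes

At (X, Y), Firm A earns 6; switching to Y would give 4, so Firm A has no profitable deviation.
Firm B earns 15; switching to X would give 5, so Firm B has no profitable deviation.
Neither player can gain by a unilateral deviation, so this profile is a Nash equilibrium.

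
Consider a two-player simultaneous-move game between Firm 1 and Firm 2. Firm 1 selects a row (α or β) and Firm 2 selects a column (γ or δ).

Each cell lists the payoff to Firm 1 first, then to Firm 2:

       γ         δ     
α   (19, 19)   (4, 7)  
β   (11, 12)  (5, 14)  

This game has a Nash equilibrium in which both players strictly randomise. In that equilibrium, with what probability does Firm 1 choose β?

Let r be the probability that Firm 1 plays α. In a completely mixed equilibrium, Firm 2 must be indifferent between γ and δ.
Firm 2's expected payoff from γ is 19r + 12(1−r); from δ it is 7r + 14(1−r).
Setting these equal: 7r + 12 = −7r + 14, so r = 1/7.
Therefore Firm 1 plays β with probability 1 − 1/7 = 6/7.

6/7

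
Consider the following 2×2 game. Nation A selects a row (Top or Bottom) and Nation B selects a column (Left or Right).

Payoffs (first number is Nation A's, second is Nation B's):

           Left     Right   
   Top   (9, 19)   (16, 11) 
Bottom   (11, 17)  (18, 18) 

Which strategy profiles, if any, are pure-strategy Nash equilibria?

(Top, Left): Nation A prefers Bottom (11 > 9) — not an equilibrium.
(Top, Right): Nation A prefers Bottom (18 > 16); Nation B prefers Left (19 > 11) — not an equilibrium.
(Bottom, Left): Nation B prefers Right (18 > 17) — not an equilibrium.
(Bottom, Right): Nation A gets 18 ≥ 16 from Top, and Nation B gets 18 ≥ 17 from Left — Nash equilibrium.

(Bottom, Right)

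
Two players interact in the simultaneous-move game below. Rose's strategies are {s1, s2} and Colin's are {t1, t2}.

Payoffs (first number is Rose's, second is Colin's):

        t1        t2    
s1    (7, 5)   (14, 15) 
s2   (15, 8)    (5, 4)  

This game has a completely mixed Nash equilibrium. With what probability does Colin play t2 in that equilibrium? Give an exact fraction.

8/17

Let q be the probability that Colin plays t1. In a completely mixed equilibrium, Rose must be indifferent between s1 and s2.
Rose's expected payoff from s1 is 7q + 14(1−q); from s2 it is 15q + 5(1−q).
Setting these equal: −7q + 14 = 10q + 5, so q = 9/17.
Therefore Colin plays t2 with probability 1 − 9/17 = 8/17.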